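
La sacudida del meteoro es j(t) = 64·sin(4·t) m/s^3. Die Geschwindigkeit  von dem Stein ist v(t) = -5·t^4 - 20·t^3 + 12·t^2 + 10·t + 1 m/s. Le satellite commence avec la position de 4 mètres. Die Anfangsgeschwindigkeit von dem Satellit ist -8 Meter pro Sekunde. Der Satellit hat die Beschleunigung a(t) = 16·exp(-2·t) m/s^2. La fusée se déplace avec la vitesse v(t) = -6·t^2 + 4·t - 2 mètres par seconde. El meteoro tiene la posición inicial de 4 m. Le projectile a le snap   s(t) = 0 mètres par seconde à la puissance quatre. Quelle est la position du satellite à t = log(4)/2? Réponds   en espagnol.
Partiendo de la aceleración a(t) = 16·exp(-2·t), tomamos 2 integrales. La integral de la aceleración es la velocidad. Usando v(0) = -8, obtenemos v(t) = -8·exp(-2·t). Integrando la velocidad y usando la condición inicial x(0) = 4, obtenemos x(t) = 4·exp(-2·t). Usando x(t) = 4·exp(-2·t) y sustituyendo t = log(4)/2, encontramos x = 1.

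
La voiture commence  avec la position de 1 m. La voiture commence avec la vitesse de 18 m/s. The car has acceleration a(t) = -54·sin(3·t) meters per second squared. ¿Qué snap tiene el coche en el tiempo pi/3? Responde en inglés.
To solve this, we need to take 2 derivatives of our acceleration equation a(t) = -54·sin(3·t). Differentiating acceleration, we get jerk: j(t) = -162·cos(3·t). The derivative of jerk gives snap: s(t) = 486·sin(3·t). From the given snap equation s(t) = 486·sin(3·t), we substitute t = pi/3 to get s = 0.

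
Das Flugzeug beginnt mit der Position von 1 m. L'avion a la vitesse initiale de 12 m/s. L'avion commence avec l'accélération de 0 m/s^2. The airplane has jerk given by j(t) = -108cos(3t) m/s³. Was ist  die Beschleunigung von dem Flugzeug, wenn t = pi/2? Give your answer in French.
Pour résoudre ceci, nous devons prendre 1 intégrale de notre équation du jerk j(t) = -108·cos(3·t). La primitive du jerk est l'accélération. En utilisant a(0) = 0, nous obtenons a(t) = -36·sin(3·t). De l'équation de l'accélération a(t) = -36·sin(3·t), nous substituons t = pi/2 pour obtenir a = 36.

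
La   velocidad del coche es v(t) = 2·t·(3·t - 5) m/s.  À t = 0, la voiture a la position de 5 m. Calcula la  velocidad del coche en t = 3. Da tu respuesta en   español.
Tenemos la velocidad v(t) = 2·t·(3·t - 5). Sustituyendo t = 3: v(3) = 24.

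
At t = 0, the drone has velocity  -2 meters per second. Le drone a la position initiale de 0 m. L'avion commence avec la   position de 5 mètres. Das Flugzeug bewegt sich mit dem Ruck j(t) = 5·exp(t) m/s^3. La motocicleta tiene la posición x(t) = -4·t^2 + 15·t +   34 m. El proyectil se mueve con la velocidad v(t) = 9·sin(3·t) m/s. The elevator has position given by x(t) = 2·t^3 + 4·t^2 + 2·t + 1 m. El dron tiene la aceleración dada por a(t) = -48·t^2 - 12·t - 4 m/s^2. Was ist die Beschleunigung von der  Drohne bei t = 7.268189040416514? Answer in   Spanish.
Usando a(t) = -48·t^2 - 12·t - 4 y sustituyendo t = 7.268189040416514, encontramos a = -2626.89372099207.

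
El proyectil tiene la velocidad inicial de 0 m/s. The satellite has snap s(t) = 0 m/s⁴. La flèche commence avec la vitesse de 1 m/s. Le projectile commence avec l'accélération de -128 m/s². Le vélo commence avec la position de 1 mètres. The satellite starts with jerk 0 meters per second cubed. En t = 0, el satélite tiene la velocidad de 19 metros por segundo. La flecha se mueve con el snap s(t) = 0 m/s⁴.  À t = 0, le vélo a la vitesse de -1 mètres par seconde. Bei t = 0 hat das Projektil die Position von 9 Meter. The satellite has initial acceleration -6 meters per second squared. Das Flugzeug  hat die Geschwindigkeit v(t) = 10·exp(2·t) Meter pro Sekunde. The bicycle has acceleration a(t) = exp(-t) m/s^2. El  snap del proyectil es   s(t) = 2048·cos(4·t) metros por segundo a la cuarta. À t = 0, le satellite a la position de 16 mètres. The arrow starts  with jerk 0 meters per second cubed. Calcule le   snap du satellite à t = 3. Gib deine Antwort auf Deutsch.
Wir haben den Snap s(t) = 0. Durch Einsetzen von t = 3: s(3) = 0.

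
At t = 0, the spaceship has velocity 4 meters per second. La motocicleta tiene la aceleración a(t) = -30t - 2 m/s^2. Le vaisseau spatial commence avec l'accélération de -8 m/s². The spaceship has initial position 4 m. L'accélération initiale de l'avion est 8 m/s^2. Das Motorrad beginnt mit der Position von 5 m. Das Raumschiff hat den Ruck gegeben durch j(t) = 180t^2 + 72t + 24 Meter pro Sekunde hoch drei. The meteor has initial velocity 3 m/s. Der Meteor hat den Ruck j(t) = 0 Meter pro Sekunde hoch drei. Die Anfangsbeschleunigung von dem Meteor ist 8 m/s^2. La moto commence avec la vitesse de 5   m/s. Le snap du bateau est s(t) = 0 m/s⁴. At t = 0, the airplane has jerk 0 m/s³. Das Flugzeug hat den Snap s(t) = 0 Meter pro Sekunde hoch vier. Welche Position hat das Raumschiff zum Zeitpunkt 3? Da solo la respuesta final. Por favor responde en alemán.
Die Position bei t = 3 ist x = 1060.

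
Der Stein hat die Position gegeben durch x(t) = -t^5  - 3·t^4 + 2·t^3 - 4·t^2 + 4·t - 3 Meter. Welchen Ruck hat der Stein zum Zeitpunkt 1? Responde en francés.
Nous devons dériver notre équation de la position x(t) = -t^5 - 3·t^4 + 2·t^3 - 4·t^2 + 4·t - 3 3 fois. En prenant d/dt de x(t), nous trouvons v(t) = -5·t^4 - 12·t^3 + 6·t^2 - 8·t + 4. En prenant d/dt de v(t), nous trouvons a(t) = -20·t^3 - 36·t^2 + 12·t - 8. La dérivée de l'accélération donne le jerk: j(t) = -60·t^2 - 72·t + 12. De l'équation du jerk j(t) = -60·t^2 - 72·t + 12, nous substituons t = 1 pour obtenir j = -120.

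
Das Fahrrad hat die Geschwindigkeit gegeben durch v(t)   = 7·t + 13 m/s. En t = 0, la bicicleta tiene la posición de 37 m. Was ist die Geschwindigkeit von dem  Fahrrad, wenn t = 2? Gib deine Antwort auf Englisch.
Using v(t) = 7·t + 13 and substituting t = 2, we find v = 27.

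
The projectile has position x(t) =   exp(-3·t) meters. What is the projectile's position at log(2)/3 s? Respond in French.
Nous avons la position x(t) = exp(-3·t). En substituant t = log(2)/3: x(log(2)/3) = 1/2.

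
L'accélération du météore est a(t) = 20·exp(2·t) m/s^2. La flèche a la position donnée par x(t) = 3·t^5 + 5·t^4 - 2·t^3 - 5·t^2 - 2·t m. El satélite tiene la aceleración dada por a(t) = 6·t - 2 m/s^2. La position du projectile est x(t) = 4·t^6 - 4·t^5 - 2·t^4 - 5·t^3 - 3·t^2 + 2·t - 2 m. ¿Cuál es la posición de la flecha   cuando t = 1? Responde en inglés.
Using x(t) = 3·t^5 + 5·t^4 - 2·t^3 - 5·t^2 - 2·t and substituting t = 1, we find x = -1.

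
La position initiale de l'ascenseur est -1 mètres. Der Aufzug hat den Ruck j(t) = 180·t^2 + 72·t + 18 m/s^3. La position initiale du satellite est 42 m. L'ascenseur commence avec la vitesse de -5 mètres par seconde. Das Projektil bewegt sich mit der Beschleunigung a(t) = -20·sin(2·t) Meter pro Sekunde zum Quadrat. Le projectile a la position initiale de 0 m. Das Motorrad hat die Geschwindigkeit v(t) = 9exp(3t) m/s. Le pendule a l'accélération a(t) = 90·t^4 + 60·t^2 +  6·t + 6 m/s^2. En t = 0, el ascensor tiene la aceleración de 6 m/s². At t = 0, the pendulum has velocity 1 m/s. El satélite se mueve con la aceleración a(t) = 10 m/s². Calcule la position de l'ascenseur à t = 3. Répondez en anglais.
To find the answer, we compute 3 integrals of j(t) = 180·t^2 + 72·t + 18. Finding the integral of j(t) and using a(0) = 6: a(t) = 60·t^3 + 36·t^2 + 18·t + 6. Finding the antiderivative of a(t) and using v(0) = -5: v(t) = 15·t^4 + 12·t^3 + 9·t^2 + 6·t - 5. The integral of velocity, with x(0) = -1, gives position: x(t) = 3·t^5 + 3·t^4 + 3·t^3 + 3·t^2 - 5·t - 1. We have position x(t) = 3·t^5 + 3·t^4 + 3·t^3 + 3·t^2 - 5·t - 1. Substituting t = 3: x(3) = 1064.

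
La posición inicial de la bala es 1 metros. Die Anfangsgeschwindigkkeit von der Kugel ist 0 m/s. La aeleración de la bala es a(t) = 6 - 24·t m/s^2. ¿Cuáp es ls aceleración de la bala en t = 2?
Usando a(t) = 6 - 24·t y sustituyendo t = 2, encontramos a = -42.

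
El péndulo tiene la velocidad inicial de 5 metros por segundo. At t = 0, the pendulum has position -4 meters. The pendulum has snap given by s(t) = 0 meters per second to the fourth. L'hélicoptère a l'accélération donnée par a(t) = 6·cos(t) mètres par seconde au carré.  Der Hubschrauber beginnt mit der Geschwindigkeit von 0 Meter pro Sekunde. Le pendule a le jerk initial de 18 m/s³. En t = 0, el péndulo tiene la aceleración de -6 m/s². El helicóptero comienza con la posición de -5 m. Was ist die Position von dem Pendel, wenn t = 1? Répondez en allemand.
Ausgehend von dem Snap s(t) = 0, nehmen wir 4 Integrale. Die Stammfunktion von dem Snap ist der Ruck. Mit j(0) = 18 erhalten wir j(t) = 18. Durch Integration von dem Ruck und Verwendung der Anfangsbedingung a(0) = -6, erhalten wir a(t) = 18·t - 6. Das Integral von der Beschleunigung, mit v(0) = 5, ergibt die Geschwindigkeit: v(t) = 9·t^2 - 6·t + 5. Die Stammfunktion von der Geschwindigkeit, mit x(0) = -4, ergibt die Position: x(t) = 3·t^3 - 3·t^2 + 5·t - 4. Wir haben die Position x(t) = 3·t^3 - 3·t^2 + 5·t - 4. Durch Einsetzen von t = 1: x(1) = 1.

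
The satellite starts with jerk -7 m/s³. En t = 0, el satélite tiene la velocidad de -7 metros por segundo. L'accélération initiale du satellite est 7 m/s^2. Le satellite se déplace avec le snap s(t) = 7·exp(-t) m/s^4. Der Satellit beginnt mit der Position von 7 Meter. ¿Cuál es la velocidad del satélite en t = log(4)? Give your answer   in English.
To solve this, we need to take 3 antiderivatives of our snap equation s(t) = 7·exp(-t). The antiderivative of snap is jerk. Using j(0) = -7, we get j(t) = -7·exp(-t). Taking ∫j(t)dt and applying a(0) = 7, we find a(t) = 7·exp(-t). Integrating acceleration and using the initial condition v(0) = -7, we get v(t) = -7·exp(-t). Using v(t) = -7·exp(-t) and substituting t = log(4), we find v = -7/4.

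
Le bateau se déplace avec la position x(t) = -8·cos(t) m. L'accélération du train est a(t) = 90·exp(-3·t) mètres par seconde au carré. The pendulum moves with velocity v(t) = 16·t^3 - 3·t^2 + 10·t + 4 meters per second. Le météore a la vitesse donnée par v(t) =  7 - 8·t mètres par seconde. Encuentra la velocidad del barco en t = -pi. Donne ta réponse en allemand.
Um dies zu lösen, müssen wir 1 Ableitung unserer Gleichung für die Position x(t) = -8·cos(t) nehmen. Die Ableitung von der Position ergibt die Geschwindigkeit: v(t) = 8·sin(t). Mit v(t) = 8·sin(t) und Einsetzen von t = -pi, finden wir v = 0.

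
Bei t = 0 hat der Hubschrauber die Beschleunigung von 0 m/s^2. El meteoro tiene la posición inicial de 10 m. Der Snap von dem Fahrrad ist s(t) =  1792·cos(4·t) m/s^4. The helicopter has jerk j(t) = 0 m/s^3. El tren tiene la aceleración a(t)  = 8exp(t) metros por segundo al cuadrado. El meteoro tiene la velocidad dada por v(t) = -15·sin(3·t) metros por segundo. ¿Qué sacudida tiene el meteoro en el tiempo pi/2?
Debemos derivar nuestra ecuación de la velocidad v(t) = -15·sin(3·t) 2 veces. La derivada de la velocidad da la aceleración: a(t) = -45·cos(3·t). Tomando d/dt de a(t), encontramos j(t) = 135·sin(3·t). De la ecuación de la sacudida j(t) = 135·sin(3·t), sustituimos t = pi/2 para obtener j = -135.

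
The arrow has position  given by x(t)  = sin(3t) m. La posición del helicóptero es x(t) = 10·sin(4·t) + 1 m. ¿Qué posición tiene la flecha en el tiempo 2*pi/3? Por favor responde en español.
De la ecuación de la posición x(t) = sin(3·t), sustituimos t = 2*pi/3 para obtener x = 0.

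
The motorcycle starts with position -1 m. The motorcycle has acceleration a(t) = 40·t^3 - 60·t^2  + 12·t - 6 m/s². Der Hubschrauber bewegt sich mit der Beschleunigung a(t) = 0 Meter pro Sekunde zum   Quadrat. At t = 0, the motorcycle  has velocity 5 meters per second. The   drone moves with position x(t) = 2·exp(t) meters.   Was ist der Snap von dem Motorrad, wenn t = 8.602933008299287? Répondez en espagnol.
Partiendo de la aceleración a(t) = 40·t^3 - 60·t^2 + 12·t - 6, tomamos 2 derivadas. Tomando d/dt de a(t), encontramos j(t) = 120·t^2 - 120·t + 12. Tomando d/dt de j(t), encontramos s(t) = 240·t - 120. Usando s(t) = 240·t - 120 y sustituyendo t = 8.602933008299287, encontramos s = 1944.70392199183.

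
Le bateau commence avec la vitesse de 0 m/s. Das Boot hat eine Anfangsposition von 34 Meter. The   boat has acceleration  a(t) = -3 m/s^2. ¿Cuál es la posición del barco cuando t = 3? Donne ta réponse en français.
Nous devons intégrer notre équation de l'accélération a(t) = -3 2 fois. En prenant ∫a(t)dt et en appliquant v(0) = 0, nous trouvons v(t) = -3·t. En intégrant la vitesse et en utilisant la condition initiale x(0) = 34, nous obtenons x(t) = 34 - 3·t^2/2. Nous avons la position x(t) = 34 - 3·t^2/2. En substituant t = 3: x(3) = 41/2.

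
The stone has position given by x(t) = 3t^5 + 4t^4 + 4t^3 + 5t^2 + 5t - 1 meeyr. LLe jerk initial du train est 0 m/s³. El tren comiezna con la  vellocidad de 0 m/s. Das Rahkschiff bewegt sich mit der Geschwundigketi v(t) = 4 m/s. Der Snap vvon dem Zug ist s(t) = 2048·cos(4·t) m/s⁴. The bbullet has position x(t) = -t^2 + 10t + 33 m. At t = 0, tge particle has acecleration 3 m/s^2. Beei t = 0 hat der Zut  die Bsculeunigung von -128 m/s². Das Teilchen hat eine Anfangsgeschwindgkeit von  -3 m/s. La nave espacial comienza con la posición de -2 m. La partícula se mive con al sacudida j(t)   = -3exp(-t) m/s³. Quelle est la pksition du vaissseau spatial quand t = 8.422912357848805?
Nous devons trouver l'intégrale de notre équation de la vitesse v(t) = 4 1 fois. En prenant ∫v(t)dt et en appliquant x(0) = -2, nous trouvons x(t) = 4·t - 2. En utilisant x(t) = 4·t - 2 et en substituant t = 8.422912357848805, nous trouvons x = 31.6916494313952.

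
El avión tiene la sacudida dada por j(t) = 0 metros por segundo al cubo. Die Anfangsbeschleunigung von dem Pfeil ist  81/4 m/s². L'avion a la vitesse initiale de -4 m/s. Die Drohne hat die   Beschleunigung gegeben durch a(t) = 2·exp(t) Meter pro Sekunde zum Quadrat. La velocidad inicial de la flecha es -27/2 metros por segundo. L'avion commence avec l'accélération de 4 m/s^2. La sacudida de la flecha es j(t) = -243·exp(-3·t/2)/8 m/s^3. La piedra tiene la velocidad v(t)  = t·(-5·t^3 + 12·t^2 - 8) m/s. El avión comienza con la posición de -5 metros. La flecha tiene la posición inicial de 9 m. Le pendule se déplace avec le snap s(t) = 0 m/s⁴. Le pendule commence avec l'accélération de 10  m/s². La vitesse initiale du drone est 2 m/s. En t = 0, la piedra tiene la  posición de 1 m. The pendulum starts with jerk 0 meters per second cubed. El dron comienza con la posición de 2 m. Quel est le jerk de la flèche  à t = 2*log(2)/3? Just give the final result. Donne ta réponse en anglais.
The jerk at t = 2*log(2)/3 is j = -243/16.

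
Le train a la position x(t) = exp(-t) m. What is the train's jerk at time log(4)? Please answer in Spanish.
Para resolver esto, necesitamos tomar 3 derivadas de nuestra ecuación de la posición x(t) = exp(-t). Derivando la posición, obtenemos la velocidad: v(t) = -exp(-t). Tomando d/dt de v(t), encontramos a(t) = exp(-t). Derivando la aceleración, obtenemos la sacudida: j(t) = -exp(-t). De la ecuación de la sacudida j(t) = -exp(-t), sustituimos t = log(4) para obtener j = -1/4.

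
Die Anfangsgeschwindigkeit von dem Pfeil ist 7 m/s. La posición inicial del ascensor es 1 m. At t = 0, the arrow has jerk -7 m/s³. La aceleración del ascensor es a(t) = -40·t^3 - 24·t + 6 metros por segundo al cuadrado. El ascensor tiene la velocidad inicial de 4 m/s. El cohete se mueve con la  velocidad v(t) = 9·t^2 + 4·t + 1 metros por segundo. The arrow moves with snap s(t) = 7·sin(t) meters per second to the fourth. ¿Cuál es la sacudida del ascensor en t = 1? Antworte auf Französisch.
Pour résoudre ceci, nous devons prendre 1 dérivée de notre équation de l'accélération a(t) = -40·t^3 - 24·t + 6. En dérivant l'accélération, nous obtenons le jerk: j(t) = -120·t^2 - 24. Nous avons le jerk j(t) = -120·t^2 - 24. En substituant t = 1: j(1) = -144.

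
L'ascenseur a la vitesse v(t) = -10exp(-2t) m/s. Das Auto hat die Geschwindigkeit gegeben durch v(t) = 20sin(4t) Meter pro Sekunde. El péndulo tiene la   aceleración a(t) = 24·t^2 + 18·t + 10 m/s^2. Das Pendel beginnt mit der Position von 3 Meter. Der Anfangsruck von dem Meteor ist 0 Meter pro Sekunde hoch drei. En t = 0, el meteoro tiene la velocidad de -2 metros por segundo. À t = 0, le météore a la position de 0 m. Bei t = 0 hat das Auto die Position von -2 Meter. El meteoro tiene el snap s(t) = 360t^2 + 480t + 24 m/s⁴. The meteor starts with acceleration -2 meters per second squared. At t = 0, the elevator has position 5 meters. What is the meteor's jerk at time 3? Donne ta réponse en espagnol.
Debemos encontrar la integral de nuestra ecuación del snap s(t) = 360·t^2 + 480·t + 24 1 vez. Tomando ∫s(t)dt y aplicando j(0) = 0, encontramos j(t) = 24·t·(5·t^2 + 10·t + 1). De la ecuación de la sacudida j(t) = 24·t·(5·t^2 + 10·t + 1), sustituimos t = 3 para obtener j = 5472.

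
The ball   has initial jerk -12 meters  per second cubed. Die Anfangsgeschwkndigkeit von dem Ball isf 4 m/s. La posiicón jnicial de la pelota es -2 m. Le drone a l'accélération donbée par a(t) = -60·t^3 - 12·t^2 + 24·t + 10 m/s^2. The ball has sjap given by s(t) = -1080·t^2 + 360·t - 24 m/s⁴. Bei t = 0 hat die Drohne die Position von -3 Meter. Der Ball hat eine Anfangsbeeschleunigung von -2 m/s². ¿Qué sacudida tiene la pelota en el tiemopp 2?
Para resolver esto, necesitamos tomar 1 integral de nuestra ecuación del snap s(t) = -1080·t^2 + 360·t - 24. Tomando ∫s(t)dt y aplicando j(0) = -12, encontramos j(t) = -360·t^3 + 180·t^2 - 24·t - 12. Usando j(t) = -360·t^3 + 180·t^2 - 24·t - 12 y sustituyendo t = 2, encontramos j = -2220.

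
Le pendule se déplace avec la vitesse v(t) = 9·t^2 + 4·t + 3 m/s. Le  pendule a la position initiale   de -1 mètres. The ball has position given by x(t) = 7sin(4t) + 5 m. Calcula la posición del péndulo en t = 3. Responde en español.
Para resolver esto, necesitamos tomar 1 integral de nuestra ecuación de la velocidad v(t) = 9·t^2 + 4·t + 3. La integral de la velocidad es la posición. Usando x(0) = -1, obtenemos x(t) = 3·t^3 + 2·t^2 + 3·t - 1. De la ecuación de la posición x(t) = 3·t^3 + 2·t^2 + 3·t - 1, sustituimos t = 3 para obtener x = 107.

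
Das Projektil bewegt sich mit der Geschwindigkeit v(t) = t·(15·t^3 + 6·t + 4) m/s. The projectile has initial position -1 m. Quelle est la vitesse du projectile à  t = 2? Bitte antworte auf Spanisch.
Usando v(t) = t·(15·t^3 + 6·t + 4) y sustituyendo t = 2, encontramos v = 272.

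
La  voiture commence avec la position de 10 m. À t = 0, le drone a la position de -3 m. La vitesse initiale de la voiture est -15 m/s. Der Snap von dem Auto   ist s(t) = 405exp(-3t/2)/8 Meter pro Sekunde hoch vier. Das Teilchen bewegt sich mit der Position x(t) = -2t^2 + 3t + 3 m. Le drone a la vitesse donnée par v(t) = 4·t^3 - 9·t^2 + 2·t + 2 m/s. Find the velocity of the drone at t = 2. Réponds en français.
De l'équation de la vitesse v(t) = 4·t^3 - 9·t^2 + 2·t + 2, nous substituons t = 2 pour obtenir v = 2.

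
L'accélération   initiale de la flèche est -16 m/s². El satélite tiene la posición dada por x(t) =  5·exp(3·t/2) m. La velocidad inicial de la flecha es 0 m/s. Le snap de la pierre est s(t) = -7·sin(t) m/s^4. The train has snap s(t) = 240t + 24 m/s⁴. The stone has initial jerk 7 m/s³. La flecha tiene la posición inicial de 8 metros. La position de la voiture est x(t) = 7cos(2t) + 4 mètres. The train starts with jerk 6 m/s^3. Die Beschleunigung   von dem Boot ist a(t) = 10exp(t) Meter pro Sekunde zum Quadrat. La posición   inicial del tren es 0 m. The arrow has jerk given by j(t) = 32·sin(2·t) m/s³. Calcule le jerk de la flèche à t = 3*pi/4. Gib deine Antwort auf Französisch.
En utilisant j(t) = 32·sin(2·t) et en substituant t = 3*pi/4, nous trouvons j = -32.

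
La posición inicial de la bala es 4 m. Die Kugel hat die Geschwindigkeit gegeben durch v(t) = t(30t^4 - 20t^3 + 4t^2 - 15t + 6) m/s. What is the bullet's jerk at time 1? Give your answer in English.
To solve this, we need to take 2 derivatives of our velocity equation v(t) = t·(30·t^4 - 20·t^3 + 4·t^2 - 15·t + 6). Differentiating velocity, we get acceleration: a(t) = 30·t^4 - 20·t^3 + 4·t^2 + t·(120·t^3 - 60·t^2 + 8·t - 15) - 15·t + 6. The derivative of acceleration gives jerk: j(t) = 240·t^3 - 120·t^2 + t·(360·t^2 - 120·t + 8) + 16·t - 30. From the given jerk equation j(t) = 240·t^3 - 120·t^2 + t·(360·t^2 - 120·t + 8) + 16·t - 30, we substitute t = 1 to get j = 354.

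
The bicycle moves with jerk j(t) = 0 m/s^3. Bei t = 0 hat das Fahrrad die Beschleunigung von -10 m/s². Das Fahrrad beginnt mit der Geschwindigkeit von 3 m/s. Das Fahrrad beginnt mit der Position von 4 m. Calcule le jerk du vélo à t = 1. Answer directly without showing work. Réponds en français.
La réponse est 0.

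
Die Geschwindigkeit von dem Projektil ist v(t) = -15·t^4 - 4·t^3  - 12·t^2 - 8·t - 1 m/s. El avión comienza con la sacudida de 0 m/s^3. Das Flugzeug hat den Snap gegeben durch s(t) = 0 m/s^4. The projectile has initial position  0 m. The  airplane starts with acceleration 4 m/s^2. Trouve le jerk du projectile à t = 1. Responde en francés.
Nous devons dériver notre équation de la vitesse v(t) = -15·t^4 - 4·t^3 - 12·t^2 - 8·t - 1 2 fois. En dérivant la vitesse, nous obtenons l'accélération: a(t) = -60·t^3 - 12·t^2 - 24·t - 8. En prenant d/dt de a(t), nous trouvons j(t) = -180·t^2 - 24·t - 24. De l'équation du jerk j(t) = -180·t^2 - 24·t - 24, nous substituons t = 1 pour obtenir j = -228.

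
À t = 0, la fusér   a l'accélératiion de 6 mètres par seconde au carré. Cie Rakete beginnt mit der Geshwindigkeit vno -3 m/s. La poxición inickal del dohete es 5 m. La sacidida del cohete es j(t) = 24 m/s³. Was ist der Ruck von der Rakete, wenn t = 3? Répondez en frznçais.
En utilisant j(t) = 24 et en substituant t = 3, nous trouvons j = 24.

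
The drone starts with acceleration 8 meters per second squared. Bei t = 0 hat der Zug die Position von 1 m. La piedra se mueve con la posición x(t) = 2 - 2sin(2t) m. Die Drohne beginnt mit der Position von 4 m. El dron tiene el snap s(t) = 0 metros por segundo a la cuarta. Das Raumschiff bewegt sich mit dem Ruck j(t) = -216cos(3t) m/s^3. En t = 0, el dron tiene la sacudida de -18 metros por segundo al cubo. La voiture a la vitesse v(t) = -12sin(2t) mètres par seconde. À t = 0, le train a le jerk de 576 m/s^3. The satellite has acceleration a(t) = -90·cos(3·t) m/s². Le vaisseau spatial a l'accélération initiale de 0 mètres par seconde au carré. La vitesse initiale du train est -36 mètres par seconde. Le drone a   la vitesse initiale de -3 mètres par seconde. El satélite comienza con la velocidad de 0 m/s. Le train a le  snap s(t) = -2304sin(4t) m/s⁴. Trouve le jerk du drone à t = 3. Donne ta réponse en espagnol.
Debemos encontrar la antiderivada de nuestra ecuación del snap s(t) = 0 1 vez. Tomando ∫s(t)dt y aplicando j(0) = -18, encontramos j(t) = -18. Tenemos la sacudida j(t) = -18. Sustituyendo t = 3: j(3) = -18.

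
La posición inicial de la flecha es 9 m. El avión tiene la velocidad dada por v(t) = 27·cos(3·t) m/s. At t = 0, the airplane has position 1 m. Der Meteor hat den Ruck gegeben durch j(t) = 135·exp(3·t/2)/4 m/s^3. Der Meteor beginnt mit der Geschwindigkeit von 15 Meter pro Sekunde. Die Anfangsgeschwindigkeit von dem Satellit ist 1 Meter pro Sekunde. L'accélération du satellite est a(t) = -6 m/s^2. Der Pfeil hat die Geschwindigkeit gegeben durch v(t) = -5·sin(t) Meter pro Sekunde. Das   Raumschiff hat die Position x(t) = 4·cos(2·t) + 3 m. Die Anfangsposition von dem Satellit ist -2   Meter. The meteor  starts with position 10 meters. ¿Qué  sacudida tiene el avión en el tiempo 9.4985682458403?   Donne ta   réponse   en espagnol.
Para resolver esto, necesitamos tomar 2 derivadas de nuestra ecuación de la velocidad v(t) = 27·cos(3·t). Tomando d/dt de v(t), encontramos a(t) = -81·sin(3·t). La derivada de la aceleración da la sacudida: j(t) = -243·cos(3·t). Tenemos la sacudida j(t) = -243·cos(3·t). Sustituyendo t = 9.4985682458403: j(9.4985682458403) = 237.070161209704.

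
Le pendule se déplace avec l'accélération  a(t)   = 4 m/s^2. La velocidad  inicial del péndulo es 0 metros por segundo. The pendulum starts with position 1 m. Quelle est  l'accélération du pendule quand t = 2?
Nous avons l'accélération a(t) = 4. En substituant t = 2: a(2) = 4.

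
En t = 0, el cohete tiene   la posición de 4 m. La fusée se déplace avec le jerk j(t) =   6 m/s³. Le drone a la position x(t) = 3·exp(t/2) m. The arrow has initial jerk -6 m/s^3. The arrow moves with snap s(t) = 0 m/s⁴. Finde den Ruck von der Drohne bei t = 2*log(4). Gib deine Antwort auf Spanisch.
Para resolver esto, necesitamos tomar 3 derivadas de nuestra ecuación de la posición x(t) = 3·exp(t/2). Derivando la posición, obtenemos la velocidad: v(t) = 3·exp(t/2)/2. Tomando d/dt de v(t), encontramos a(t) = 3·exp(t/2)/4. Derivando la aceleración, obtenemos la sacudida: j(t) = 3·exp(t/2)/8. Usando j(t) = 3·exp(t/2)/8 y sustituyendo t = 2*log(4), encontramos j = 3/2.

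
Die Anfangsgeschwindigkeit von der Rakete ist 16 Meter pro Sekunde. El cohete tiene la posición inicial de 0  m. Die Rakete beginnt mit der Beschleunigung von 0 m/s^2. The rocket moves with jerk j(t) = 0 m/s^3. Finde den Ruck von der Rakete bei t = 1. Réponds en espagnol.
Usando j(t) = 0 y sustituyendo t = 1, encontramos j = 0.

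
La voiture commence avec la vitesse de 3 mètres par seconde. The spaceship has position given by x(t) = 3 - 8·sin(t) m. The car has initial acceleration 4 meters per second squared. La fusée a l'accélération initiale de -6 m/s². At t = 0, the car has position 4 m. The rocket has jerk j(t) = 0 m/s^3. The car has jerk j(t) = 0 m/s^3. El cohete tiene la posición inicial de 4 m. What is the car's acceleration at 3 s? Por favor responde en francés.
Nous devons trouver l'intégrale de notre équation du jerk j(t) = 0 1 fois. En intégrant le jerk et en utilisant la condition initiale a(0) = 4, nous obtenons a(t) = 4. Nous avons l'accélération a(t) = 4. En substituant t = 3: a(3) = 4.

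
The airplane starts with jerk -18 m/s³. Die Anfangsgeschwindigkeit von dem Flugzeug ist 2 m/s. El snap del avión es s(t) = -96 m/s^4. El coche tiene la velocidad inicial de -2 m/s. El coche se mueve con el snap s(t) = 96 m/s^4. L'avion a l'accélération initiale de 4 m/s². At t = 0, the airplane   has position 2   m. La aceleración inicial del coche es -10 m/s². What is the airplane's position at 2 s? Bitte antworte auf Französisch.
En partant du snap s(t) = -96, nous prenons 4 primitives. En prenant ∫s(t)dt et en appliquant j(0) = -18, nous trouvons j(t) = -96·t - 18. En intégrant le jerk et en utilisant la condition initiale a(0) = 4, nous obtenons a(t) = -48·t^2 - 18·t + 4. L'intégrale de l'accélération, avec v(0) = 2, donne la vitesse: v(t) = -16·t^3 - 9·t^2 + 4·t + 2. L'intégrale de la vitesse, avec x(0) = 2, donne la position: x(t) = -4·t^4 - 3·t^3 + 2·t^2 + 2·t + 2. De l'équation de la position x(t) = -4·t^4 - 3·t^3 + 2·t^2 + 2·t + 2, nous substituons t = 2 pour obtenir x = -74.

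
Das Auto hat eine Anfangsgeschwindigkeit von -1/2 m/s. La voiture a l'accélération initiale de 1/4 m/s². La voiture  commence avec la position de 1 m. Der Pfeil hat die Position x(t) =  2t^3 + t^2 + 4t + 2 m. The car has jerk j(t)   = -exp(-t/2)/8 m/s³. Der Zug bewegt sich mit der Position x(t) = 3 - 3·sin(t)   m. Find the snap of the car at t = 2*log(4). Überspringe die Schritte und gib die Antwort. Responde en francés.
À t = 2*log(4), s = 1/64.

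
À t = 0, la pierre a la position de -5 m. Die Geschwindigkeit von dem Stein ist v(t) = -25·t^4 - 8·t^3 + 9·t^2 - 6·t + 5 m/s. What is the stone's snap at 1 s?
We must differentiate our velocity equation v(t) = -25·t^4 - 8·t^3 + 9·t^2 - 6·t + 5 3 times. The derivative of velocity gives acceleration: a(t) = -100·t^3 - 24·t^2 + 18·t - 6. Taking d/dt of a(t), we find j(t) = -300·t^2 - 48·t + 18. Taking d/dt of j(t), we find s(t) = -600·t - 48. Using s(t) = -600·t - 48 and substituting t = 1, we find s = -648.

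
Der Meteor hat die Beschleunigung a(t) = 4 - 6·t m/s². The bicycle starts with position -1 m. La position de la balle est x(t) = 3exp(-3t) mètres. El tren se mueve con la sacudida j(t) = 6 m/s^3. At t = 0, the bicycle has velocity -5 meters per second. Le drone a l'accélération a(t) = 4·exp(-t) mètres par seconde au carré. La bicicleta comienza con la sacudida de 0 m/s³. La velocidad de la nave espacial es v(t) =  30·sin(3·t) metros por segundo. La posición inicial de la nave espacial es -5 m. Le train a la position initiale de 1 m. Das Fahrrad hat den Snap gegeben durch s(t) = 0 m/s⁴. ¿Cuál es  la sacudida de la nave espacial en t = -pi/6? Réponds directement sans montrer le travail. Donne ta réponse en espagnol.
La sacudida en t = -pi/6 es j = 270.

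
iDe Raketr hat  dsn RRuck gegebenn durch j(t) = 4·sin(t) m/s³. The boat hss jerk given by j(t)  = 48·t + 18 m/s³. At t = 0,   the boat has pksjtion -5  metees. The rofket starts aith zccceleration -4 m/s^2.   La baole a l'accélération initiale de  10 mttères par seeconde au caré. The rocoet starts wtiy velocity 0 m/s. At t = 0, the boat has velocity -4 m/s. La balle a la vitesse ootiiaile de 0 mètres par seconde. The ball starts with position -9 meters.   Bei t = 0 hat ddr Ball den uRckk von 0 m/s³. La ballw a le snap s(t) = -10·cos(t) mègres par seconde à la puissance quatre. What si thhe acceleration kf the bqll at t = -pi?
We need to integrate our snap equation s(t) = -10·cos(t) 2 times. The antiderivative of snap is jerk. Using j(0) = 0, we get j(t) = -10·sin(t). The antiderivative of jerk is acceleration. Using a(0) = 10, we get a(t) = 10·cos(t). From the given acceleration equation a(t) = 10·cos(t), we substitute t = -pi to get a = -10.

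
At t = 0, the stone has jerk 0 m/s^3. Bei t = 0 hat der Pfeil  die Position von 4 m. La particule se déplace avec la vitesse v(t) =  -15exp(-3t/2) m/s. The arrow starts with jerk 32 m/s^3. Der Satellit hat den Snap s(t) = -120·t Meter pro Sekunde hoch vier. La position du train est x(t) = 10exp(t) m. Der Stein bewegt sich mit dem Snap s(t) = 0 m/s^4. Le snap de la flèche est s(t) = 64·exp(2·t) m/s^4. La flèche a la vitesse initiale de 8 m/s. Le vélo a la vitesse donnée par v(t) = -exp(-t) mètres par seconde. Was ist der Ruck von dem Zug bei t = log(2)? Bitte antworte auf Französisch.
Nous devons dériver notre équation de la position x(t) = 10·exp(t) 3 fois. La dérivée de la position donne la vitesse: v(t) = 10·exp(t). La dérivée de la vitesse donne l'accélération: a(t) = 10·exp(t). En prenant d/dt de a(t), nous trouvons j(t) = 10·exp(t). De l'équation du jerk j(t) = 10·exp(t), nous substituons t = log(2) pour obtenir j = 20.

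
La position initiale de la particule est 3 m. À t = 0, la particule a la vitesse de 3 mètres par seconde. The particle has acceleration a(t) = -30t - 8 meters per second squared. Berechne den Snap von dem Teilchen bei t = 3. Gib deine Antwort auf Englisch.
To solve this, we need to take 2 derivatives of our acceleration equation a(t) = -30·t - 8. Differentiating acceleration, we get jerk: j(t) = -30. Taking d/dt of j(t), we find s(t) = 0. From the given snap equation s(t) = 0, we substitute t = 3 to get s = 0.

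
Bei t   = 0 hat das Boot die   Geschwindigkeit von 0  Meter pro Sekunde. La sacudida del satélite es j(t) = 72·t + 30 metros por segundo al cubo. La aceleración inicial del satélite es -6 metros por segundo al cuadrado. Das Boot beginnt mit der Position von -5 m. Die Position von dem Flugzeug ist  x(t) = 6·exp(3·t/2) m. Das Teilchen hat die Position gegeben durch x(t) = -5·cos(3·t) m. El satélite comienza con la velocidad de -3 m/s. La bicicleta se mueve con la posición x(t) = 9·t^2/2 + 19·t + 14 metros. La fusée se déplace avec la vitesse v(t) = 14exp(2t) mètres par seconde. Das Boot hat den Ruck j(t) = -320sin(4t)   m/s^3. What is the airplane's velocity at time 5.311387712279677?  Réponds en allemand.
Um dies zu lösen, müssen wir 1 Ableitung unserer Gleichung für die Position x(t) = 6·exp(3·t/2) nehmen. Durch Ableiten von der Position erhalten wir die Geschwindigkeit: v(t) = 9·exp(3·t/2). Mit v(t) = 9·exp(3·t/2) und Einsetzen von t = 5.311387712279677, finden wir v = 25959.8435898541.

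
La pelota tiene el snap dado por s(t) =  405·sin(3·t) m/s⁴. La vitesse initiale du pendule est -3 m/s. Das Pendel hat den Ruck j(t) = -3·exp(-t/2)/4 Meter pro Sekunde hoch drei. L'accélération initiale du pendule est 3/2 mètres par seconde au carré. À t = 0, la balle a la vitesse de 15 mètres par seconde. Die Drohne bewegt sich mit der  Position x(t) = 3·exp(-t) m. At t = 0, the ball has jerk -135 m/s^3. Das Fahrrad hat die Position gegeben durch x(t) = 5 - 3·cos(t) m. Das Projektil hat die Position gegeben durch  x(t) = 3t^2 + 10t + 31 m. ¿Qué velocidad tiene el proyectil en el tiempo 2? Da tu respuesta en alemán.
Ausgehend von der Position x(t) = 3·t^2 + 10·t + 31, nehmen wir 1 Ableitung. Die Ableitung von der Position ergibt die Geschwindigkeit: v(t) = 6·t + 10. Aus der Gleichung für die Geschwindigkeit v(t) = 6·t + 10, setzen wir t = 2 ein und erhalten v = 22.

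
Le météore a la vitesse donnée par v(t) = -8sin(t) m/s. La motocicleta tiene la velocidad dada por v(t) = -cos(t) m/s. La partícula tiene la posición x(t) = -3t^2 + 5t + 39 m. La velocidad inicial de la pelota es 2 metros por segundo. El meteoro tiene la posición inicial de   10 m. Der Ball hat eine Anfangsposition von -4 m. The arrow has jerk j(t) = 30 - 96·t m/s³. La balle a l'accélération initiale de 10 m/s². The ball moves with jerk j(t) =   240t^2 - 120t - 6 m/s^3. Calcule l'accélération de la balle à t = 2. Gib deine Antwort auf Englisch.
To solve this, we need to take 1 integral of our jerk equation j(t) = 240·t^2 - 120·t - 6. The antiderivative of jerk, with a(0) = 10, gives acceleration: a(t) = 80·t^3 - 60·t^2 - 6·t + 10. We have acceleration a(t) = 80·t^3 - 60·t^2 - 6·t + 10. Substituting t = 2: a(2) = 398.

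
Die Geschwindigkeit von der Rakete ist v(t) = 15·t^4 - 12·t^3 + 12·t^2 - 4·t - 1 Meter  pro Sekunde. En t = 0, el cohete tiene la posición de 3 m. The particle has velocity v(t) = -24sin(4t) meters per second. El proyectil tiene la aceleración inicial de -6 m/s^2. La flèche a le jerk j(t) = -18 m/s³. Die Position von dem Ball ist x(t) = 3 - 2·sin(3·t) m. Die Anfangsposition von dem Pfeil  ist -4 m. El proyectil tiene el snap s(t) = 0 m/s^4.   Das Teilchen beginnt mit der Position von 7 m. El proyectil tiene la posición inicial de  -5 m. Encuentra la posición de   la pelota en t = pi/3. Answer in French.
Nous avons la position x(t) = 3 - 2·sin(3·t). En substituant t = pi/3: x(pi/3) = 3.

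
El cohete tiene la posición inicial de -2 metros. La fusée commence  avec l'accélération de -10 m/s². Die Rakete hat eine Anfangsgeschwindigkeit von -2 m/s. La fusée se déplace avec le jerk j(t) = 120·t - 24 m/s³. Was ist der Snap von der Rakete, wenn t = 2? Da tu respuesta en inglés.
To solve this, we need to take 1 derivative of our jerk equation j(t) = 120·t - 24. Taking d/dt of j(t), we find s(t) = 120. From the given snap equation s(t) = 120, we substitute t = 2 to get s = 120.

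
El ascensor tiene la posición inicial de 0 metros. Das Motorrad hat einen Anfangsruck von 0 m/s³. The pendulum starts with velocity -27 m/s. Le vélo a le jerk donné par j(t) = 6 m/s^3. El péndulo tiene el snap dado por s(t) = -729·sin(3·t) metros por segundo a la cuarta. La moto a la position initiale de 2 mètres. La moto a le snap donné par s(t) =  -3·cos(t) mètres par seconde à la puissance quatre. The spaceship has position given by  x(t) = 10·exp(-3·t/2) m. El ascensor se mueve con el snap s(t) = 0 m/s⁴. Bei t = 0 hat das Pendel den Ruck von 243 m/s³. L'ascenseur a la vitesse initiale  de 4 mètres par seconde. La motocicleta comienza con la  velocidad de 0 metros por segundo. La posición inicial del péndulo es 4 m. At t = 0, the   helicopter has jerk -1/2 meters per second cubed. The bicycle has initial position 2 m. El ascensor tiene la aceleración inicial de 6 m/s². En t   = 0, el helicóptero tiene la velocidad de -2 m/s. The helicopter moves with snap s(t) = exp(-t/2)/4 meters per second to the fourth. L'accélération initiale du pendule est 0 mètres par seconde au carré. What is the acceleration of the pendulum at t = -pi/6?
We need to integrate our snap equation s(t) = -729·sin(3·t) 2 times. The integral of snap is jerk. Using j(0) = 243, we get j(t) = 243·cos(3·t). Taking ∫j(t)dt and applying a(0) = 0, we find a(t) = 81·sin(3·t). We have acceleration a(t) = 81·sin(3·t). Substituting t = -pi/6: a(-pi/6) = -81.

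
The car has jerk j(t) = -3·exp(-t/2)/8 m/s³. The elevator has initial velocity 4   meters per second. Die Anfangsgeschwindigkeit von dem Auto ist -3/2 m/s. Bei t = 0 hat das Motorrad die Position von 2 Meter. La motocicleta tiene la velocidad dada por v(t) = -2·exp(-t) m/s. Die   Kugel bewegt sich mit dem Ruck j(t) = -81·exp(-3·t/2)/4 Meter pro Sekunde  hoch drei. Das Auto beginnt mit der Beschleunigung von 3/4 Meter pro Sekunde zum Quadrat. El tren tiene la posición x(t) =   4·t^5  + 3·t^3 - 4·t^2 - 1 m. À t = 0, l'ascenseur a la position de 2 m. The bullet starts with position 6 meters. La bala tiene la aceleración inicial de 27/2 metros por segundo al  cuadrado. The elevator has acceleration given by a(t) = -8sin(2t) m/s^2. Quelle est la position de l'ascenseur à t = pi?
Nous devons intégrer notre équation de l'accélération a(t) = -8·sin(2·t) 2 fois. L'intégrale de l'accélération, avec v(0) = 4, donne la vitesse: v(t) = 4·cos(2·t). L'intégrale de la vitesse est la position. En utilisant x(0) = 2, nous obtenons x(t) = 2·sin(2·t) + 2. De l'équation de la position x(t) = 2·sin(2·t) + 2, nous substituons t = pi pour obtenir x = 2.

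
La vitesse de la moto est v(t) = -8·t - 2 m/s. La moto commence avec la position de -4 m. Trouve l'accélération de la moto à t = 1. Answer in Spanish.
Debemos derivar nuestra ecuación de la velocidad v(t) = -8·t - 2 1 vez. La derivada de la velocidad da la aceleración: a(t) = -8. De la ecuación de la aceleración a(t) = -8, sustituimos t = 1 para obtener a = -8.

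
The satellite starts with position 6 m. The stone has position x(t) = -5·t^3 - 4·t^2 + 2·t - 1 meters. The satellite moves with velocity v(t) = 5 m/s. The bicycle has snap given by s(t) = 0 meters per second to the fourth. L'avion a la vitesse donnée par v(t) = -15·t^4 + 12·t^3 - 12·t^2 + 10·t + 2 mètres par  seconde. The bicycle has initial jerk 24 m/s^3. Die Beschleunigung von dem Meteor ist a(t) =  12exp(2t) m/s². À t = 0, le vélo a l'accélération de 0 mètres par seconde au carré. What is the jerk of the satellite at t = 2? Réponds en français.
En partant de la vitesse v(t) = 5, nous prenons 2 dérivées. En dérivant la vitesse, nous obtenons l'accélération: a(t) = 0. La dérivée de l'accélération donne le jerk: j(t) = 0. De l'équation du jerk j(t) = 0, nous substituons t = 2 pour obtenir j = 0.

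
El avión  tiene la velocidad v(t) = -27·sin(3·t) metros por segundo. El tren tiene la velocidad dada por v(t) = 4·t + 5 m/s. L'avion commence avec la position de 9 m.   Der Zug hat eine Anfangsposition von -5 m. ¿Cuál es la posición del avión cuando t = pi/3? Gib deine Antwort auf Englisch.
We must find the integral of our velocity equation v(t) = -27·sin(3·t) 1 time. Finding the antiderivative of v(t) and using x(0) = 9: x(t) = 9·cos(3·t). From the given position equation x(t) = 9·cos(3·t), we substitute t = pi/3 to get x = -9.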